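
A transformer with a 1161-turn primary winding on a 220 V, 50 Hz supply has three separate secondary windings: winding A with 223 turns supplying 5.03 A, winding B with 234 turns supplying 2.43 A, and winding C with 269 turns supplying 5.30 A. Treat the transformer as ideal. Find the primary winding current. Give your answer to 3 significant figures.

V_A = 220 × 223/1161 = 42.257 V; V_B = 220 × 234/1161 = 44.341 V; V_C = 220 × 269/1161 = 50.973 V.
P_out = V_A I_A + V_B I_B + V_C I_C = 42.257×5.03 + 44.341×2.43 + 50.973×5.30 = 212.55 + 107.75 + 270.16 = 590.46 W.
Ideal ⇒ P_in = P_out, so I_p = P_out/V_p = 590.46/220 = 2.68 A.

I_p ≈ 2.68 A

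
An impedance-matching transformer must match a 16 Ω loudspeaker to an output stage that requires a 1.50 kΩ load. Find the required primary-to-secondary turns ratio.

Z_p/Z_s = (N_p/N_s)², so N_p/N_s = √(1500/16) = √93.8 = 9.68.

N_p/N_s ≈ 9.68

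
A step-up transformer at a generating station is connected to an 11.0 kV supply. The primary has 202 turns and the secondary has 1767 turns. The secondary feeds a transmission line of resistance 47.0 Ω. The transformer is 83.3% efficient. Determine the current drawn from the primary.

V_s = 11000 × 1767/202 = 96223 V.
I_s = V_s/R = 96223/47.0 = 2047.3 A.
P_out = V_s I_s = 96223 × 2047.3 = 1.9700×10^8 W.
P_in = P_out/η = 1.9700×10^8/0.833 = 2.3649×10^8 W.
I_p = P_in/V_p = 2.3649×10^8/11000 = 21500 A.

I_p ≈ 21500 A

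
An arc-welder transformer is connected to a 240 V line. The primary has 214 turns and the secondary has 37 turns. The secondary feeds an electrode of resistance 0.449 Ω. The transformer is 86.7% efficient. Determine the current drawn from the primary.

I_p ≈ 18.4 A

V_s = 240 × 37/214 = 41.495 V.
I_s = V_s/R = 41.495/0.449 = 92.417 A.
P_out = V_s I_s = 41.495 × 92.417 = 3834.9 W.
P_in = P_out/η = 3834.9/0.867 = 4423.2 W.
I_p = P_in/V_p = 4423.2/240 = 18.4 A.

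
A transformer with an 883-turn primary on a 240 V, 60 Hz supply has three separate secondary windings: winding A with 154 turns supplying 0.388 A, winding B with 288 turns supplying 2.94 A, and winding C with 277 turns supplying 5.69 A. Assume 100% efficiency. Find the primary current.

I_p ≈ 2.81 A

V_A = 240 × 154/883 = 41.857 V; V_B = 240 × 288/883 = 78.279 V; V_C = 240 × 277/883 = 75.289 V.
P_out = V_A I_A + V_B I_B + V_C I_C = 41.857×0.388 + 78.279×2.94 + 75.289×5.69 = 16.241 + 230.14 + 428.39 = 674.77 W.
Ideal ⇒ P_in = P_out, so I_p = P_out/V_p = 674.77/240 = 2.81 A.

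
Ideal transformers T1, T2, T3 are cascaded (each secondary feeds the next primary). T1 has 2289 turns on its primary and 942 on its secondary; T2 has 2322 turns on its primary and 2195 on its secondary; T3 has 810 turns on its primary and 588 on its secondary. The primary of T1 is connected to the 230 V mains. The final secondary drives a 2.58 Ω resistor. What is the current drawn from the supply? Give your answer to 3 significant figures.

I_supply ≈ 7.11 A

Secondary of T1: V = 230.00 × 942/2289 = 94.653 V.
Secondary of T2: V = 94.653 × 2195/2322 = 89.476 V.
Secondary of T3: V = 89.476 × 588/810 = 64.953 V.
I_load = 64.953/2.58 = 25.175 A, so P_out = 64.953 × 25.175 = 1635.2 W.
All ideal ⇒ P_in = P_out, so I_supply = 1635.2/230 = 7.11 A.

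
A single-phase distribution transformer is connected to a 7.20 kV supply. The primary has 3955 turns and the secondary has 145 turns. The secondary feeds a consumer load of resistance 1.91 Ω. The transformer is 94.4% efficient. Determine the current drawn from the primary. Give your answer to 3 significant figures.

I_p ≈ 5.37 A

V_s = 7200 × 145/3955 = 263.97 V.
I_s = V_s/R = 263.97/1.91 = 138.20 A.
P_out = V_s I_s = 263.97 × 138.20 = 36482 W.
P_in = P_out/η = 36482/0.944 = 38646 W.
I_p = P_in/V_p = 38646/7200 = 5.37 A.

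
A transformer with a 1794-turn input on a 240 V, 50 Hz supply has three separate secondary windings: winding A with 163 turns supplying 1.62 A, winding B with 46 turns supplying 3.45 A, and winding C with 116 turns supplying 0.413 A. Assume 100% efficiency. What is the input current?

V_A = 240 × 163/1794 = 21.806 V; V_B = 240 × 46/1794 = 6.1538 V; V_C = 240 × 116/1794 = 15.518 V.
P_out = V_A I_A + V_B I_B + V_C I_C = 21.806×1.62 + 6.1538×3.45 + 15.518×0.413 = 35.326 + 21.231 + 6.4091 = 62.966 W.
Ideal ⇒ P_in = P_out, so I_in = P_out/V_in = 62.966/240 = 0.262 A.

I_in ≈ 0.262 A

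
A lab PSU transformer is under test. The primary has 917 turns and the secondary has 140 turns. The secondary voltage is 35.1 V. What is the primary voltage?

V_p ≈ 230 V

V_p/V_s = N_p/N_s, so V_p = 35.1 × 917/140 = 230 V.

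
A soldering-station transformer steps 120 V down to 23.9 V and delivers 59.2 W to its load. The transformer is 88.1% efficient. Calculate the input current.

I_in ≈ 0.560 A

P_in = P_out/η = 59.2/0.881 = 67.196 W.
I_in = P_in/V_in = 67.196/120 = 0.560 A.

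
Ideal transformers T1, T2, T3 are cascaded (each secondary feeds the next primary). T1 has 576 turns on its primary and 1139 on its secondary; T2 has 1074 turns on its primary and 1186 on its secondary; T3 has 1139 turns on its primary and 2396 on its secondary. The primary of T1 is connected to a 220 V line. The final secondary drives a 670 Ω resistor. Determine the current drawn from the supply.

After T1: V = 220.00 × 1139/576 = 435.03 V.
After T2: V = 435.03 × 1186/1074 = 480.40 V.
After T3: V = 480.40 × 2396/1139 = 1010.6 V.
I_load = 1010.6/670 = 1.5083 A, so P_out = 1010.6 × 1.5083 = 1524.3 W.
All ideal ⇒ P_in = P_out, so I_supply = 1524.3/220 = 6.93 A.

I_supply ≈ 6.93 A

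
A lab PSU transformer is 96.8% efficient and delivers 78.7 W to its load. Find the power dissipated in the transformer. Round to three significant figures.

P_in = P_out/η = 78.7/0.968 = 81.3017 W.
P_loss = P_in − P_out = 81.3017 − 78.7 = 2.60 W.

P_loss ≈ 2.60 W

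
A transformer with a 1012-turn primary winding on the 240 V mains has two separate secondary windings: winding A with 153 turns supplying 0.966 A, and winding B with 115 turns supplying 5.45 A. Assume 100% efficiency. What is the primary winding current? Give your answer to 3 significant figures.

I_p ≈ 0.765 A

V_A = 240 × 153/1012 = 36.285 V; V_B = 240 × 115/1012 = 27.273 V.
P_out = V_A I_A + V_B I_B = 36.285×0.966 + 27.273×5.45 = 35.051 + 148.64 = 183.69 W.
Ideal ⇒ P_in = P_out, so I_p = P_out/V_p = 183.69/240 = 0.765 A.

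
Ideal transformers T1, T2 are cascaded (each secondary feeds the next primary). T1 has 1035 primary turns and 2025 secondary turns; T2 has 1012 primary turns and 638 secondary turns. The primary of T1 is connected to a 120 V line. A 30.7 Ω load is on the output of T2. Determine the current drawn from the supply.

I_supply ≈ 5.95 A

Secondary of T1: V = 120.00 × 2025/1035 = 234.78 V.
Secondary of T2: V = 234.78 × 638/1012 = 148.02 V.
I_load = 148.02/30.7 = 4.8213 A, so P_out = 148.02 × 4.8213 = 713.63 W.
All ideal ⇒ P_in = P_out, so I_supply = 713.63/120 = 5.95 A.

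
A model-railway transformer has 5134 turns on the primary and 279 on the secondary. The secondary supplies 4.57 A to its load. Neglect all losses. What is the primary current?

I_p ≈ 0.248 A

For an ideal transformer I_p/I_s = N_s/N_p, so I_p = 4.57 × 279/5134 = 0.248 A.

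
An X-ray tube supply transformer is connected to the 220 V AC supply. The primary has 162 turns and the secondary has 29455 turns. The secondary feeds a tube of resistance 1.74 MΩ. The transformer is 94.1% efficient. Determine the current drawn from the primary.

I_p ≈ 4.44 A

V_s = 220 × 29455/162 = 40001 V.
I_s = V_s/R = 40001/(1.74×10^6) = 0.022989 A.
P_out = V_s I_s = 40001 × 0.022989 = 919.57 W.
P_in = P_out/η = 919.57/0.941 = 977.22 W.
I_p = P_in/V_p = 977.22/220 = 4.44 A.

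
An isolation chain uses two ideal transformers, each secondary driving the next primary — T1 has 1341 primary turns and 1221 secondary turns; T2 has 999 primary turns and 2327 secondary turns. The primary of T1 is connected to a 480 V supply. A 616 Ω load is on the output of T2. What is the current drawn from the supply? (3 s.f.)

I_supply ≈ 3.51 A

After T1: V = 480.00 × 1221/1341 = 437.05 V.
After T2: V = 437.05 × 2327/999 = 1018.0 V.
I_load = 1018.0/616 = 1.6526 A, so P_out = 1018.0 × 1.6526 = 1682.4 W.
All ideal ⇒ P_in = P_out, so I_supply = 1682.4/480 = 3.51 A.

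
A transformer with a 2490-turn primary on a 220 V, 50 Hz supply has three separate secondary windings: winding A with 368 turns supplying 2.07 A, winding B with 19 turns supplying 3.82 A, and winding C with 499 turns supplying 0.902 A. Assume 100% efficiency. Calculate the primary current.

I_p ≈ 0.516 A

V_A = 220 × 368/2490 = 32.514 V; V_B = 220 × 19/2490 = 1.6787 V; V_C = 220 × 499/2490 = 44.088 V.
P_out = V_A I_A + V_B I_B + V_C I_C = 32.514×2.07 + 1.6787×3.82 + 44.088×0.902 = 67.304 + 6.4127 + 39.768 = 113.48 W.
Ideal ⇒ P_in = P_out, so I_p = P_out/V_p = 113.48/220 = 0.516 A.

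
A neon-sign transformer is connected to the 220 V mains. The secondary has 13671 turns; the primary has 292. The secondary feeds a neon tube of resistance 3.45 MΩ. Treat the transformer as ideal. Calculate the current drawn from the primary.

I_p ≈ 0.140 A

V_s = V_p × N_s/N_p = 220 × 13671/292 = 10300 V.
I_s = V_s/R = 10300/(3.45×10^6) = 0.0029855 A.
For an ideal transformer I_p N_p = I_s N_s, so I_p = 0.0029855 × 13671/292 = 0.140 A.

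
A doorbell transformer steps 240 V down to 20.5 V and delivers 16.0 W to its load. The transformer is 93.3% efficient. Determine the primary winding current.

I_p ≈ 0.0715 A

P_in = P_out/η = 16.0/0.933 = 17.149 W.
I_p = P_in/V_p = 17.149/240 = 0.0715 A.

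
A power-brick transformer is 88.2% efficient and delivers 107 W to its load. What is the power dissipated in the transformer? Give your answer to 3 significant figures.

P_loss ≈ 14.3 W

P_in = P_out/η = 107/0.882 = 121.315 W.
P_loss = P_in − P_out = 121.315 − 107 = 14.3 W.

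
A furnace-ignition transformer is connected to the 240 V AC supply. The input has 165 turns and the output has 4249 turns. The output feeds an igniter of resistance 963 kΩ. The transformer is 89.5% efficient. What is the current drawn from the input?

I_in ≈ 0.185 A

V_out = 240 × 4249/165 = 6180.4 V.
I_out = V_out/R = 6180.4/963000 = 0.0064178 A.
P_out = V_out I_out = 6180.4 × 0.0064178 = 39.664 W.
P_in = P_out/η = 39.664/0.895 = 44.318 W.
I_in = P_in/V_in = 44.318/240 = 0.185 A.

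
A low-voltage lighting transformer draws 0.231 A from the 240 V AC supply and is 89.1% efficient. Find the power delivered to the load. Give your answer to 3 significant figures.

P_out ≈ 49.4 W

P_in = V_p I_p = 240 × 0.231 = 55.440 W.
P_out = η P_in = 0.891 × 55.440 = 49.4 W.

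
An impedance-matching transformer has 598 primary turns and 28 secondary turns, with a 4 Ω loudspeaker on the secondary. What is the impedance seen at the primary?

Z_p ≈ 1820 Ω

Z_p = (N_p/N_s)² × Z_s = (598/28)² × 4 = 1820 Ω.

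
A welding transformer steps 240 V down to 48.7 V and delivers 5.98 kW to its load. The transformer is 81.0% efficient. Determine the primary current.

I_p ≈ 30.8 A

P_in = P_out/η = 5980/0.810 = 7382.7 W.
I_p = P_in/V_p = 7382.7/240 = 30.8 A.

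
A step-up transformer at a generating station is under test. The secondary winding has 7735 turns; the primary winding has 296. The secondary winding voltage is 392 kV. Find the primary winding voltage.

V_p ≈ 15000 V

V_p/V_s = N_p/N_s, so V_p = 392000 × 296/7735 = 15000 V.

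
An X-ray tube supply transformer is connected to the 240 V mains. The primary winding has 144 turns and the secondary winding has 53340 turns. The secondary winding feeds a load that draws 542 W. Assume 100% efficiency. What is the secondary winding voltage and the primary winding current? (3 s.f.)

V_s = V_p × N_s/N_p = 240 × 53340/144 = 88900 V.
I_s = P/V_s = 542/88900 = 0.0060967 A.
I_p = I_s × N_s/N_p = 0.0060967 × 53340/144 = 2.26 A.

V_s ≈ 88900 V, I_p ≈ 2.26 A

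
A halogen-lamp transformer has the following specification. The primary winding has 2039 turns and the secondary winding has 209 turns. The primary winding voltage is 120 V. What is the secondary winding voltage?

V_s ≈ 12.3 V

V_s/V_p = N_s/N_p, so V_s = 120 × 209/2039 = 12.3 V.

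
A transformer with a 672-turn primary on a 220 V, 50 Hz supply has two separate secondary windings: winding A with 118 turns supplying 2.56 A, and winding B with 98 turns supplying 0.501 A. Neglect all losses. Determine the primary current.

I_p ≈ 0.523 A

V_A = 220 × 118/672 = 38.631 V; V_B = 220 × 98/672 = 32.083 V.
P_out = V_A I_A + V_B I_B = 38.631×2.56 + 32.083×0.501 = 98.895 + 16.074 = 114.97 W.
Ideal ⇒ P_in = P_out, so I_p = P_out/V_p = 114.97/220 = 0.523 A.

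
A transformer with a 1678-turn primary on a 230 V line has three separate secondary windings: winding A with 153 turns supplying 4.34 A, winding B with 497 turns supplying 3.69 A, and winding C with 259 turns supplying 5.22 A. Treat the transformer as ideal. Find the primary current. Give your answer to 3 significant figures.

I_p ≈ 2.29 A

V_A = 230 × 153/1678 = 20.971 V; V_B = 230 × 497/1678 = 68.123 V; V_C = 230 × 259/1678 = 35.501 V.
P_out = V_A I_A + V_B I_B + V_C I_C = 20.971×4.34 + 68.123×3.69 + 35.501×5.22 = 91.016 + 251.37 + 185.31 = 527.70 W.
Ideal ⇒ P_in = P_out, so I_p = P_out/V_p = 527.70/230 = 2.29 A.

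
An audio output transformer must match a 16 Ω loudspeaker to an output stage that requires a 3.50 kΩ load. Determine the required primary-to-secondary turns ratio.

Z_p/Z_s = (N_p/N_s)², so N_p/N_s = √(3500/16) = √219 = 14.8.

N_p/N_s ≈ 14.8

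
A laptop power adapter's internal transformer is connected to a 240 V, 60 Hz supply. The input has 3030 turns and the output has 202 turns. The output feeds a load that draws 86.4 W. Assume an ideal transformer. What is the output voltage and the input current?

V_out ≈ 16.0 V, I_in ≈ 0.360 A

V_out = V_in × N_out/N_in = 240 × 202/3030 = 16.000 V.
I_out = P/V_out = 86.4/16.000 = 5.4000 A.
I_in = I_out × N_out/N_in = 5.4000 × 202/3030 = 0.360 A.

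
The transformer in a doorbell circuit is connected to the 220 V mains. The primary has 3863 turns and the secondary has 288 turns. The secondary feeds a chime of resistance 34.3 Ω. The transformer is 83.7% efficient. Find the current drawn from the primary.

I_p ≈ 0.0426 A

V_s = 220 × 288/3863 = 16.402 V.
I_s = V_s/R = 16.402/34.3 = 0.47819 A.
P_out = V_s I_s = 16.402 × 0.47819 = 7.8431 W.
P_in = P_out/η = 7.8431/0.837 = 9.3705 W.
I_p = P_in/V_p = 9.3705/220 = 0.0426 A.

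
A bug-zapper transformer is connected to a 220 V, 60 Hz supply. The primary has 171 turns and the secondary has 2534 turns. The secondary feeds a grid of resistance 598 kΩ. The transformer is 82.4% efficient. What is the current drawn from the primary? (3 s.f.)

I_p ≈ 0.0980 A

V_s = 220 × 2534/171 = 3260.1 V.
I_s = V_s/R = 3260.1/598000 = 0.0054517 A.
P_out = V_s I_s = 3260.1 × 0.0054517 = 17.773 W.
P_in = P_out/η = 17.773/0.824 = 21.569 W.
I_p = P_in/V_p = 21.569/220 = 0.0980 A.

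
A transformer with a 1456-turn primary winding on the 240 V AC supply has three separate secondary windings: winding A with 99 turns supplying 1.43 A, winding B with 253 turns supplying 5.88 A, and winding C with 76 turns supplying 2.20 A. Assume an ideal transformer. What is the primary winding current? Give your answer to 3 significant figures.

V_A = 240 × 99/1456 = 16.319 V; V_B = 240 × 253/1456 = 41.703 V; V_C = 240 × 76/1456 = 12.527 V.
P_out = V_A I_A + V_B I_B + V_C I_C = 16.319×1.43 + 41.703×5.88 + 12.527×2.20 = 23.336 + 245.22 + 27.560 = 296.11 W.
Ideal ⇒ P_in = P_out, so I_p = P_out/V_p = 296.11/240 = 1.23 A.

I_p ≈ 1.23 A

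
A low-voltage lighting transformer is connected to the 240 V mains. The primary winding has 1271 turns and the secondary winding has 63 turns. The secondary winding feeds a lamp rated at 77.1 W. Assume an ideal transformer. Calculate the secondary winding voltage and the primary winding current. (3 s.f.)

V_s = V_p × N_s/N_p = 240 × 63/1271 = 11.896 V.
I_s = P/V_s = 77.1/11.896 = 6.4811 A.
I_p = I_s × N_s/N_p = 6.4811 × 63/1271 = 0.321 A.

V_s ≈ 11.9 V, I_p ≈ 0.321 A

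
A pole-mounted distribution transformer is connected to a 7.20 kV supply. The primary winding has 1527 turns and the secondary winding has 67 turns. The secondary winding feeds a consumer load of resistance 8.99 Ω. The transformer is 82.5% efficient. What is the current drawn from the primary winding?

I_p ≈ 1.87 A

V_s = 7200 × 67/1527 = 315.91 V.
I_s = V_s/R = 315.91/8.99 = 35.141 A.
P_out = V_s I_s = 315.91 × 35.141 = 11101 W.
P_in = P_out/η = 11101/0.825 = 13456 W.
I_p = P_in/V_p = 13456/7200 = 1.87 A.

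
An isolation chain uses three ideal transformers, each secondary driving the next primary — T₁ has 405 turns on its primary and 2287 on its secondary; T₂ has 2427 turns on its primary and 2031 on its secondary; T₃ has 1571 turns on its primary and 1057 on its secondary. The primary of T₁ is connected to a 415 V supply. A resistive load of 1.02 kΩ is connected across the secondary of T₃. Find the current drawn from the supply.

Secondary of T₁: V = 415.00 × 2287/405 = 2343.5 V.
Secondary of T₂: V = 2343.5 × 2031/2427 = 1961.1 V.
Secondary of T₃: V = 1961.1 × 1057/1571 = 1319.5 V.
I_load = 1319.5/1020 = 1.2936 A, so P_out = 1319.5 × 1.2936 = 1706.9 W.
All ideal ⇒ P_in = P_out, so I_supply = 1706.9/415 = 4.11 A.

I_supply ≈ 4.11 A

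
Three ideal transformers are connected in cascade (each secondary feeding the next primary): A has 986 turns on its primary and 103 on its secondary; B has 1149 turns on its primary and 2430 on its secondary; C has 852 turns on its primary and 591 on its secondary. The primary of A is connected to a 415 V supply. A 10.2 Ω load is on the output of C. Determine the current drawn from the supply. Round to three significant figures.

After A: V = 415.00 × 103/986 = 43.352 V.
After B: V = 43.352 × 2430/1149 = 91.684 V.
After C: V = 91.684 × 591/852 = 63.598 V.
I_load = 63.598/10.2 = 6.2351 A, so P_out = 63.598 × 6.2351 = 396.54 W.
All ideal ⇒ P_in = P_out, so I_supply = 396.54/415 = 0.956 A.

I_supply ≈ 0.956 A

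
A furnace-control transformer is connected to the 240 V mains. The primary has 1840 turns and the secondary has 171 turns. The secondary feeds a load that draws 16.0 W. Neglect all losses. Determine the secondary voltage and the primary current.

V_s = V_p × N_s/N_p = 240 × 171/1840 = 22.304 V.
I_s = P/V_s = 16.0/22.304 = 0.71735 A.
I_p = I_s × N_s/N_p = 0.71735 × 171/1840 = 0.0667 A.

V_s ≈ 22.3 V, I_p ≈ 0.0667 A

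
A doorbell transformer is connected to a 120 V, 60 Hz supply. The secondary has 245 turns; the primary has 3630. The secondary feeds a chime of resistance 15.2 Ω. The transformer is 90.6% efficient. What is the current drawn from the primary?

I_p ≈ 0.0397 A

V_s = 120 × 245/3630 = 8.0992 V.
I_s = V_s/R = 8.0992/15.2 = 0.53284 A.
P_out = V_s I_s = 8.0992 × 0.53284 = 4.3156 W.
P_in = P_out/η = 4.3156/0.906 = 4.7633 W.
I_p = P_in/V_p = 4.7633/120 = 0.0397 A.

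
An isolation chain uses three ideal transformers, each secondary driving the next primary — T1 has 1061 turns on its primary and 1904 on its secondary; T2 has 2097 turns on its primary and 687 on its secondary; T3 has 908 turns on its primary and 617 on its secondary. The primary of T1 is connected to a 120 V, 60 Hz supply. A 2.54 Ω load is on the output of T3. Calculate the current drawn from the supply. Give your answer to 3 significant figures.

I_supply ≈ 7.54 A

After T1: V = 120.00 × 1904/1061 = 215.34 V.
After T2: V = 215.34 × 687/2097 = 70.549 V.
After T3: V = 70.549 × 617/908 = 47.939 V.
I_load = 47.939/2.54 = 18.874 A, so P_out = 47.939 × 18.874 = 904.79 W.
All ideal ⇒ P_in = P_out, so I_supply = 904.79/120 = 7.54 A.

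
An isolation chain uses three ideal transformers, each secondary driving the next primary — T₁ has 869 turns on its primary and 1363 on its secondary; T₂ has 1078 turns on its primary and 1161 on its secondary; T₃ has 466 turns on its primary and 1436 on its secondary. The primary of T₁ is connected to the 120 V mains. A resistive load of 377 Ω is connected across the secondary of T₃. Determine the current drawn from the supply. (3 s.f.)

After T₁: V = 120.00 × 1363/869 = 188.22 V.
After T₂: V = 188.22 × 1161/1078 = 202.71 V.
After T₃: V = 202.71 × 1436/466 = 624.65 V.
I_load = 624.65/377 = 1.6569 A, so P_out = 624.65 × 1.6569 = 1035.0 W.
All ideal ⇒ P_in = P_out, so I_supply = 1035.0/120 = 8.62 A.

I_supply ≈ 8.62 A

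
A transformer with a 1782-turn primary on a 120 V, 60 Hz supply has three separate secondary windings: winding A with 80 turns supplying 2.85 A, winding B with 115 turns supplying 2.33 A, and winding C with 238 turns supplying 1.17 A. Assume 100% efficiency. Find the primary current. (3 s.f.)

V_A = 120 × 80/1782 = 5.3872 V; V_B = 120 × 115/1782 = 7.7441 V; V_C = 120 × 238/1782 = 16.027 V.
P_out = V_A I_A + V_B I_B + V_C I_C = 5.3872×2.85 + 7.7441×2.33 + 16.027×1.17 = 15.354 + 18.044 + 18.752 = 52.149 W.
Ideal ⇒ P_in = P_out, so I_p = P_out/V_p = 52.149/120 = 0.435 A.

I_p ≈ 0.435 A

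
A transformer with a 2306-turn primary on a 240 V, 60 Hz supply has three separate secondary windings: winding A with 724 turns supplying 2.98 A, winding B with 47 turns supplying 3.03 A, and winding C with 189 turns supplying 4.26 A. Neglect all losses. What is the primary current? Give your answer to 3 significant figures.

I_p ≈ 1.35 A

V_A = 240 × 724/2306 = 75.351 V; V_B = 240 × 47/2306 = 4.8916 V; V_C = 240 × 189/2306 = 19.670 V.
P_out = V_A I_A + V_B I_B + V_C I_C = 75.351×2.98 + 4.8916×3.03 + 19.670×4.26 = 224.55 + 14.822 + 83.796 = 323.16 W.
Ideal ⇒ P_in = P_out, so I_p = P_out/V_p = 323.16/240 = 1.35 A.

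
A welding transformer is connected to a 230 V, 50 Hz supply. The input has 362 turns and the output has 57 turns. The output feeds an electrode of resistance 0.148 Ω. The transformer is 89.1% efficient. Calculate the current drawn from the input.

V_out = 230 × 57/362 = 36.215 V.
I_out = V_out/R = 36.215/0.148 = 244.70 A.
P_out = V_out I_out = 36.215 × 244.70 = 8861.9 W.
P_in = P_out/η = 8861.9/0.891 = 9946.0 W.
I_in = P_in/V_in = 9946.0/230 = 43.2 A.

I_in ≈ 43.2 A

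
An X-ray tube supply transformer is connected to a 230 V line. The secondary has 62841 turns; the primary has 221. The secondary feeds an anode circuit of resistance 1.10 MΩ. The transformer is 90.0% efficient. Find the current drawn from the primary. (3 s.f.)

I_p ≈ 18.8 A

V_s = 230 × 62841/221 = 65400 V.
I_s = V_s/R = 65400/(1.10×10^6) = 0.059455 A.
P_out = V_s I_s = 65400 × 0.059455 = 3888.3 W.
P_in = P_out/η = 3888.3/0.900 = 4320.4 W.
I_p = P_in/V_p = 4320.4/230 = 18.8 A.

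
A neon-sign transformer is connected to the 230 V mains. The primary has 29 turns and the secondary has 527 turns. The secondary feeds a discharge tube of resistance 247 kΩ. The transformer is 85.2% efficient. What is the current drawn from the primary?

I_p ≈ 0.361 A

V_s = 230 × 527/29 = 4179.7 V.
I_s = V_s/R = 4179.7/247000 = 0.016922 A.
P_out = V_s I_s = 4179.7 × 0.016922 = 70.727 W.
P_in = P_out/η = 70.727/0.852 = 83.013 W.
I_p = P_in/V_p = 83.013/230 = 0.361 A.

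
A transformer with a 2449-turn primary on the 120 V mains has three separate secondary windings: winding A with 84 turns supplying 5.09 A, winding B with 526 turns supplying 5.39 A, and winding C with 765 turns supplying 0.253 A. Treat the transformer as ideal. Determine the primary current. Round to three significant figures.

I_p ≈ 1.41 A

V_A = 120 × 84/2449 = 4.1160 V; V_B = 120 × 526/2449 = 25.774 V; V_C = 120 × 765/2449 = 37.485 V.
P_out = V_A I_A + V_B I_B + V_C I_C = 4.1160×5.09 + 25.774×5.39 + 37.485×0.253 = 20.950 + 138.92 + 9.4836 = 169.35 W.
Ideal ⇒ P_in = P_out, so I_p = P_out/V_p = 169.35/120 = 1.41 A.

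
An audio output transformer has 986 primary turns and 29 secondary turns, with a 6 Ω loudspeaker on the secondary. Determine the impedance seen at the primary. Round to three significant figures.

Z_p ≈ 6940 Ω

Z_p = (N_p/N_s)² × Z_s = (986/29)² × 6 = 6940 Ω.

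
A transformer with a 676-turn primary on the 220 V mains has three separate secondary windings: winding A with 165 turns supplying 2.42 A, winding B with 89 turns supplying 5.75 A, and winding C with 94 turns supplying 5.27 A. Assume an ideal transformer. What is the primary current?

I_p ≈ 2.08 A

V_A = 220 × 165/676 = 53.698 V; V_B = 220 × 89/676 = 28.964 V; V_C = 220 × 94/676 = 30.592 V.
P_out = V_A I_A + V_B I_B + V_C I_C = 53.698×2.42 + 28.964×5.75 + 30.592×5.27 = 129.95 + 166.55 + 161.22 = 457.71 W.
Ideal ⇒ P_in = P_out, so I_p = P_out/V_p = 457.71/220 = 2.08 A.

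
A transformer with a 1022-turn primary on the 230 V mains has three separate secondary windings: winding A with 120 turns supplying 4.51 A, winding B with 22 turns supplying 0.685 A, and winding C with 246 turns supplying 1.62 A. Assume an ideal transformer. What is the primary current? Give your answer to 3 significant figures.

V_A = 230 × 120/1022 = 27.006 V; V_B = 230 × 22/1022 = 4.9511 V; V_C = 230 × 246/1022 = 55.362 V.
P_out = V_A I_A + V_B I_B + V_C I_C = 27.006×4.51 + 4.9511×0.685 + 55.362×1.62 = 121.80 + 3.3915 + 89.686 = 214.87 W.
Ideal ⇒ P_in = P_out, so I_p = P_out/V_p = 214.87/230 = 0.934 A.

I_p ≈ 0.934 A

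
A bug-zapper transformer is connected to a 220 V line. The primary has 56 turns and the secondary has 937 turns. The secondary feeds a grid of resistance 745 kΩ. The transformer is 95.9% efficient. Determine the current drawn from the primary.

I_p ≈ 0.0862 A

V_s = 220 × 937/56 = 3681.1 V.
I_s = V_s/R = 3681.1/745000 = 0.0049410 A.
P_out = V_s I_s = 3681.1 × 0.0049410 = 18.188 W.
P_in = P_out/η = 18.188/0.959 = 18.966 W.
I_p = P_in/V_p = 18.966/220 = 0.0862 A.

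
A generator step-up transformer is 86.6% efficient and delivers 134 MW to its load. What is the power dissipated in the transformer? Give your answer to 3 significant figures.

P_in = P_out/η = 1.34×10^8/0.866 = 1.54734×10^8 W.
P_loss = P_in − P_out = 1.54734×10^8 − 1.34×10^8 = 2.07×10^7 W.

P_loss ≈ 2.07×10^7 W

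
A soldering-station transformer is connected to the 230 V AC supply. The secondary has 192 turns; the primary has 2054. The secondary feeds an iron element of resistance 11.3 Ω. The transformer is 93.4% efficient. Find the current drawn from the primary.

I_p ≈ 0.190 A

V_s = 230 × 192/2054 = 21.500 V.
I_s = V_s/R = 21.500/11.3 = 1.9026 A.
P_out = V_s I_s = 21.500 × 1.9026 = 40.905 W.
P_in = P_out/η = 40.905/0.934 = 43.796 W.
I_p = P_in/V_p = 43.796/230 = 0.190 A.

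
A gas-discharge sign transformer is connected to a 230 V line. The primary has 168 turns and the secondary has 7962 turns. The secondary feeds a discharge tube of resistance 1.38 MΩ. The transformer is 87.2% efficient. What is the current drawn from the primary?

V_s = 230 × 7962/168 = 10900 V.
I_s = V_s/R = 10900/(1.38×10^6) = 0.0078988 A.
P_out = V_s I_s = 10900 × 0.0078988 = 86.100 W.
P_in = P_out/η = 86.100/0.872 = 98.738 W.
I_p = P_in/V_p = 98.738/230 = 0.429 A.

I_p ≈ 0.429 A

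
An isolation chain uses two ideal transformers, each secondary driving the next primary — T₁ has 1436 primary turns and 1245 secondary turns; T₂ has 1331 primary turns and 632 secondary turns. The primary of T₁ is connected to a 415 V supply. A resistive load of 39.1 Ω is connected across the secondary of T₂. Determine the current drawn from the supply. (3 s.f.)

Secondary of T₁: V = 415.00 × 1245/1436 = 359.80 V.
Secondary of T₂: V = 359.80 × 632/1331 = 170.84 V.
I_load = 170.84/39.1 = 4.3694 A, so P_out = 170.84 × 4.3694 = 746.50 W.
All ideal ⇒ P_in = P_out, so I_supply = 746.50/415 = 1.80 A.

I_supply ≈ 1.80 A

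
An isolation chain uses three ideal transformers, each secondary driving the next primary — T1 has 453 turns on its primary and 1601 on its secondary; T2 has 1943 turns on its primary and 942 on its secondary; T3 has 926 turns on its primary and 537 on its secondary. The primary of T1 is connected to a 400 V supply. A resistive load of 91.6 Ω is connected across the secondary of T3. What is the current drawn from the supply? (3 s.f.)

I_supply ≈ 4.31 A

Secondary of T1: V = 400.00 × 1601/453 = 1413.7 V.
Secondary of T2: V = 1413.7 × 942/1943 = 685.38 V.
Secondary of T3: V = 685.38 × 537/926 = 397.46 V.
I_load = 397.46/91.6 = 4.3391 A, so P_out = 397.46 × 4.3391 = 1724.6 W.
All ideal ⇒ P_in = P_out, so I_supply = 1724.6/400 = 4.31 A.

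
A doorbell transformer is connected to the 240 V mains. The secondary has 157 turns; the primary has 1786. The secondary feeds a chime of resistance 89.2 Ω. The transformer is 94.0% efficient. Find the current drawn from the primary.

I_p ≈ 0.0221 A

V_s = 240 × 157/1786 = 21.097 V.
I_s = V_s/R = 21.097/89.2 = 0.23652 A.
P_out = V_s I_s = 21.097 × 0.23652 = 4.9899 W.
P_in = P_out/η = 4.9899/0.940 = 5.3084 W.
I_p = P_in/V_p = 5.3084/240 = 0.0221 A.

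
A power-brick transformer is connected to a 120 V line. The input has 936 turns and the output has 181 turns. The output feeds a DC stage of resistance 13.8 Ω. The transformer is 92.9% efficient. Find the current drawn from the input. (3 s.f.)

I_in ≈ 0.350 A

V_out = 120 × 181/936 = 23.205 V.
I_out = V_out/R = 23.205/13.8 = 1.6815 A.
P_out = V_out I_out = 23.205 × 1.6815 = 39.020 W.
P_in = P_out/η = 39.020/0.929 = 42.002 W.
I_in = P_in/V_in = 42.002/120 = 0.350 A.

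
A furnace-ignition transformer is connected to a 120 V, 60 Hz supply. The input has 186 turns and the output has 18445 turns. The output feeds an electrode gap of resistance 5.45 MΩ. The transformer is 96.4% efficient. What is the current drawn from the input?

V_out = 120 × 18445/186 = 11900 V.
I_out = V_out/R = 11900/(5.45×10^6) = 0.0021835 A.
P_out = V_out I_out = 11900 × 0.0021835 = 25.983 W.
P_in = P_out/η = 25.983/0.964 = 26.954 W.
I_in = P_in/V_in = 26.954/120 = 0.225 A.

I_in ≈ 0.225 A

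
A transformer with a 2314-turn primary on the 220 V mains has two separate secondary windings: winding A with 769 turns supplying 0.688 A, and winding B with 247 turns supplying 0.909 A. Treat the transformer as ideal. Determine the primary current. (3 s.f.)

V_A = 220 × 769/2314 = 73.111 V; V_B = 220 × 247/2314 = 23.483 V.
P_out = V_A I_A + V_B I_B = 73.111×0.688 + 23.483×0.909 = 50.301 + 21.346 = 71.647 W.
Ideal ⇒ P_in = P_out, so I_p = P_out/V_p = 71.647/220 = 0.326 A.

I_p ≈ 0.326 A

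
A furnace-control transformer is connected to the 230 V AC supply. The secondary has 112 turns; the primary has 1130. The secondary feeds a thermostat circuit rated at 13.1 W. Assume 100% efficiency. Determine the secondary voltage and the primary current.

V_s ≈ 22.8 V, I_p ≈ 0.0570 A

V_s = V_p × N_s/N_p = 230 × 112/1130 = 22.796 V.
I_s = P/V_s = 13.1/22.796 = 0.57465 A.
I_p = I_s × N_s/N_p = 0.57465 × 112/1130 = 0.0570 A.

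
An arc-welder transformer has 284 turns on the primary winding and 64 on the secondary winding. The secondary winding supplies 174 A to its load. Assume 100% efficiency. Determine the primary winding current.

For an ideal transformer I_p/I_s = N_s/N_p, so I_p = 174 × 64/284 = 39.2 A.

I_p ≈ 39.2 A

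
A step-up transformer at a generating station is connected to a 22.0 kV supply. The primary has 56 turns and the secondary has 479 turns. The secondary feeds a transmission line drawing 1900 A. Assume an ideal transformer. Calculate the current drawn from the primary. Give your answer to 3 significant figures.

For an ideal transformer I_p N_p = I_s N_s, so I_p = 1900 × 479/56 = 16300 A.

I_p ≈ 16300 A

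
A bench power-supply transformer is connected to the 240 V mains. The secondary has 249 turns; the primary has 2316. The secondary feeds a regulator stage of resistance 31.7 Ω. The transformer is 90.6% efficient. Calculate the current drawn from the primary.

I_p ≈ 0.0966 A

V_s = 240 × 249/2316 = 25.803 V.
I_s = V_s/R = 25.803/31.7 = 0.81398 A.
P_out = V_s I_s = 25.803 × 0.81398 = 21.003 W.
P_in = P_out/η = 21.003/0.906 = 23.182 W.
I_p = P_in/V_p = 23.182/240 = 0.0966 A.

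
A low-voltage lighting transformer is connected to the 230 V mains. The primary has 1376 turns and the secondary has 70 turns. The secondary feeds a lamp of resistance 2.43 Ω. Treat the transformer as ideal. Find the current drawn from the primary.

I_p ≈ 0.245 A

V_s = V_p × N_s/N_p = 230 × 70/1376 = 11.701 V.
I_s = V_s/R = 11.701/2.43 = 4.8151 A.
For an ideal transformer I_p N_p = I_s N_s, so I_p = 4.8151 × 70/1376 = 0.245 A.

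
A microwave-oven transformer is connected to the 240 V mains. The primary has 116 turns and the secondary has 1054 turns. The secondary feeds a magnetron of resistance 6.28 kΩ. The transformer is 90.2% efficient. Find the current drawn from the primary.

V_s = 240 × 1054/116 = 2180.7 V.
I_s = V_s/R = 2180.7/6280 = 0.34724 A.
P_out = V_s I_s = 2180.7 × 0.34724 = 757.23 W.
P_in = P_out/η = 757.23/0.902 = 839.50 W.
I_p = P_in/V_p = 839.50/240 = 3.50 A.

I_p ≈ 3.50 A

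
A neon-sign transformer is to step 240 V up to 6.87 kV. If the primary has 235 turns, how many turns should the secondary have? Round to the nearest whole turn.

N_s = 6727 turns

N_s/N_p = V_s/V_p, so N_s = 235 × 6870/240 = 6726.9 ≈ 6727 turns.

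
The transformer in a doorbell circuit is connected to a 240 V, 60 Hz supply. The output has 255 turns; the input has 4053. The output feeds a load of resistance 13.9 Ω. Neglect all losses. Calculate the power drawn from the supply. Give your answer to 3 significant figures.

V_out = V_in × N_out/N_in = 240 × 255/4053 = 15.100 V.
I_out = V_out/R = 15.100/13.9 = 1.0863 A.
I_in = I_out × N_out/N_in = 1.0863 × 255/4053 = 0.068348 A.
P = V_in I_in = 240 × 0.068348 = 16.4 W.

P ≈ 16.4 W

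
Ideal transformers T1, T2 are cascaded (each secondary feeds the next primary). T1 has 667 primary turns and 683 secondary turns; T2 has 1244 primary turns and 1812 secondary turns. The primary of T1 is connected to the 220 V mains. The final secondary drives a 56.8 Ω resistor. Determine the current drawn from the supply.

After T1: V = 220.00 × 683/667 = 225.28 V.
After T2: V = 225.28 × 1812/1244 = 328.14 V.
I_load = 328.14/56.8 = 5.7771 A, so P_out = 328.14 × 5.7771 = 1895.7 W.
All ideal ⇒ P_in = P_out, so I_supply = 1895.7/220 = 8.62 A.

I_supply ≈ 8.62 A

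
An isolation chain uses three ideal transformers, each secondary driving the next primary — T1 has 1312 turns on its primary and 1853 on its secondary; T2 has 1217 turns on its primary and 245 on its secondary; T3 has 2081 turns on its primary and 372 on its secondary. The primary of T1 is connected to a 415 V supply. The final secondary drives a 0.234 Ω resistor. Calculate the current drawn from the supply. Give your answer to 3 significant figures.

After T1: V = 415.00 × 1853/1312 = 586.12 V.
After T2: V = 586.12 × 245/1217 = 118.00 V.
After T3: V = 118.00 × 372/2081 = 21.093 V.
I_load = 21.093/0.234 = 90.141 A, so P_out = 21.093 × 90.141 = 1901.3 W.
All ideal ⇒ P_in = P_out, so I_supply = 1901.3/415 = 4.58 A.

I_supply ≈ 4.58 A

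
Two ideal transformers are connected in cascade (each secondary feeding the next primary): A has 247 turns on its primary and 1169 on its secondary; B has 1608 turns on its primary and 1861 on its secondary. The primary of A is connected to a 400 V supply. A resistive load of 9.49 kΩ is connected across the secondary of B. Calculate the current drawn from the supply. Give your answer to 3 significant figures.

I_supply ≈ 1.26 A

Secondary of A: V = 400.00 × 1169/247 = 1893.1 V.
Secondary of B: V = 1893.1 × 1861/1608 = 2191.0 V.
I_load = 2191.0/9490 = 0.23087 A, so P_out = 2191.0 × 0.23087 = 505.84 W.
All ideal ⇒ P_in = P_out, so I_supply = 505.84/400 = 1.26 A.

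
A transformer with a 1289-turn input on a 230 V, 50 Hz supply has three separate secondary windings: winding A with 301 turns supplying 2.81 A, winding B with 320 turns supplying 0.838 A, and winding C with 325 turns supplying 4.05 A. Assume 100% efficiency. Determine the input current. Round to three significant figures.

V_A = 230 × 301/1289 = 53.708 V; V_B = 230 × 320/1289 = 57.099 V; V_C = 230 × 325/1289 = 57.991 V.
P_out = V_A I_A + V_B I_B + V_C I_C = 53.708×2.81 + 57.099×0.838 + 57.991×4.05 = 150.92 + 47.849 + 234.86 = 433.63 W.
Ideal ⇒ P_in = P_out, so I_in = P_out/V_in = 433.63/230 = 1.89 A.

I_in ≈ 1.89 A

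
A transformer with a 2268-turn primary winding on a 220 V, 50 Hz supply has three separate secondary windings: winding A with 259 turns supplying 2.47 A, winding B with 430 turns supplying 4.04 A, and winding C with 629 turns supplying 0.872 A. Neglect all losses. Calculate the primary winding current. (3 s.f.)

I_p ≈ 1.29 A

V_A = 220 × 259/2268 = 25.123 V; V_B = 220 × 430/2268 = 41.711 V; V_C = 220 × 629/2268 = 61.014 V.
P_out = V_A I_A + V_B I_B + V_C I_C = 25.123×2.47 + 41.711×4.04 + 61.014×0.872 = 62.055 + 168.51 + 53.204 = 283.77 W.
Ideal ⇒ P_in = P_out, so I_p = P_out/V_p = 283.77/220 = 1.29 A.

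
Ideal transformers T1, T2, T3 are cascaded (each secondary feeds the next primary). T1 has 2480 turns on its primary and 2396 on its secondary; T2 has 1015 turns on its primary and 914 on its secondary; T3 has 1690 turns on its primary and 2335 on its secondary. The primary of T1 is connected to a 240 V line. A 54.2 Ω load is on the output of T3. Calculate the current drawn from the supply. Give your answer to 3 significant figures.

I_supply ≈ 6.40 A

After T1: V = 240.00 × 2396/2480 = 231.87 V.
After T2: V = 231.87 × 914/1015 = 208.80 V.
After T3: V = 208.80 × 2335/1690 = 288.49 V.
I_load = 288.49/54.2 = 5.3226 A, so P_out = 288.49 × 5.3226 = 1535.5 W.
All ideal ⇒ P_in = P_out, so I_supply = 1535.5/240 = 6.40 A.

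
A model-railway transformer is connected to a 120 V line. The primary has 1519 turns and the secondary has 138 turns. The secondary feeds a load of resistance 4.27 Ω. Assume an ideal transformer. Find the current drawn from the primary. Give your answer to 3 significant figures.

V_s = V_p × N_s/N_p = 120 × 138/1519 = 10.902 V.
I_s = V_s/R = 10.902/4.27 = 2.5531 A.
For an ideal transformer I_p N_p = I_s N_s, so I_p = 2.5531 × 138/1519 = 0.232 A.

I_p ≈ 0.232 A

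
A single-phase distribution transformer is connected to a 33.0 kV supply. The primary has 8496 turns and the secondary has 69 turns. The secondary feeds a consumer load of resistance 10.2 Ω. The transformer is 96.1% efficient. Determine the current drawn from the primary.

I_p ≈ 0.222 A

V_s = 33000 × 69/8496 = 268.01 V.
I_s = V_s/R = 268.01/10.2 = 26.275 A.
P_out = V_s I_s = 268.01 × 26.275 = 7042.0 W.
P_in = P_out/η = 7042.0/0.961 = 7327.8 W.
I_p = P_in/V_p = 7327.8/33000 = 0.222 A.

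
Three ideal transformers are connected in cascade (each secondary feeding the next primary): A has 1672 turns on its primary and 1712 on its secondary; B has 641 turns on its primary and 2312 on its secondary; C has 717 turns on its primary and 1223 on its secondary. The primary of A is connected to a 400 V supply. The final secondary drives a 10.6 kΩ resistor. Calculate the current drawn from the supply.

After A: V = 400.00 × 1712/1672 = 409.57 V.
After B: V = 409.57 × 2312/641 = 1477.3 V.
After C: V = 1477.3 × 1223/717 = 2519.8 V.
I_load = 2519.8/10600 = 0.23772 A, so P_out = 2519.8 × 0.23772 = 599.00 W.
All ideal ⇒ P_in = P_out, so I_supply = 599.00/400 = 1.50 A.

I_supply ≈ 1.50 A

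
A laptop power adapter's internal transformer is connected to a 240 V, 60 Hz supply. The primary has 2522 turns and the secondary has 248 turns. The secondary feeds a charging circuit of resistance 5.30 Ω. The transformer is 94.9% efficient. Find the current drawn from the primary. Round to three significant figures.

V_s = 240 × 248/2522 = 23.600 V.
I_s = V_s/R = 23.600/5.30 = 4.4529 A.
P_out = V_s I_s = 23.600 × 4.4529 = 105.09 W.
P_in = P_out/η = 105.09/0.949 = 110.74 W.
I_p = P_in/V_p = 110.74/240 = 0.461 A.

I_p ≈ 0.461 A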